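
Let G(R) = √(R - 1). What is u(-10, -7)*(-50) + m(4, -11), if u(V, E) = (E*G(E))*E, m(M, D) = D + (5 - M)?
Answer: -10 - 4900*I*√2 ≈ -10.0 - 6929.6*I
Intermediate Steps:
G(R) = √(-1 + R)
m(M, D) = 5 + D - M
u(V, E) = E²*√(-1 + E) (u(V, E) = (E*√(-1 + E))*E = E²*√(-1 + E))
u(-10, -7)*(-50) + m(4, -11) = ((-7)²*√(-1 - 7))*(-50) + (5 - 11 - 1*4) = (49*√(-8))*(-50) + (5 - 11 - 4) = (49*(2*I*√2))*(-50) - 10 = (98*I*√2)*(-50) - 10 = -4900*I*√2 - 10 = -10 - 4900*I*√2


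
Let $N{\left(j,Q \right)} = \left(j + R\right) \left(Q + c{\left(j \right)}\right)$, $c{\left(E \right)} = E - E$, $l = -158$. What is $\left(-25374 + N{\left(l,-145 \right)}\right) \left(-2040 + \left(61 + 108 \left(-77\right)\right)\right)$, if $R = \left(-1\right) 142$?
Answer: $-186607170$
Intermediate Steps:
$R = -142$
$c{\left(E \right)} = 0$
$N{\left(j,Q \right)} = Q \left(-142 + j\right)$ ($N{\left(j,Q \right)} = \left(j - 142\right) \left(Q + 0\right) = \left(-142 + j\right) Q = Q \left(-142 + j\right)$)
$\left(-25374 + N{\left(l,-145 \right)}\right) \left(-2040 + \left(61 + 108 \left(-77\right)\right)\right) = \left(-25374 - 145 \left(-142 - 158\right)\right) \left(-2040 + \left(61 + 108 \left(-77\right)\right)\right) = \left(-25374 - -43500\right) \left(-2040 + \left(61 - 8316\right)\right) = \left(-25374 + 43500\right) \left(-2040 - 8255\right) = 18126 \left(-10295\right) = -186607170$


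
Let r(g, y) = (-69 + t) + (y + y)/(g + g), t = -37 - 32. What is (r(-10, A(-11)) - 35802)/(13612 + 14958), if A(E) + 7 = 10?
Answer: -359403/285700 ≈ -1.2580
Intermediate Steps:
A(E) = 3 (A(E) = -7 + 10 = 3)
t = -69
r(g, y) = -138 + y/g (r(g, y) = (-69 - 69) + (y + y)/(g + g) = -138 + (2*y)/((2*g)) = -138 + (2*y)*(1/(2*g)) = -138 + y/g)
(r(-10, A(-11)) - 35802)/(13612 + 14958) = ((-138 + 3/(-10)) - 35802)/(13612 + 14958) = ((-138 + 3*(-⅒)) - 35802)/28570 = ((-138 - 3/10) - 35802)*(1/28570) = (-1383/10 - 35802)*(1/28570) = -359403/10*1/28570 = -359403/285700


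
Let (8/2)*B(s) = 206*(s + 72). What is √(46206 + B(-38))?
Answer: √47957 ≈ 218.99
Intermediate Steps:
B(s) = 3708 + 103*s/2 (B(s) = (206*(s + 72))/4 = (206*(72 + s))/4 = (14832 + 206*s)/4 = 3708 + 103*s/2)
√(46206 + B(-38)) = √(46206 + (3708 + (103/2)*(-38))) = √(46206 + (3708 - 1957)) = √(46206 + 1751) = √47957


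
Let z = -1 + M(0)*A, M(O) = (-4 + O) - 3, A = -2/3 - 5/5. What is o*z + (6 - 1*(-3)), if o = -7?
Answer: -197/3 ≈ -65.667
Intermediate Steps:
A = -5/3 (A = -2*⅓ - 5*⅕ = -⅔ - 1 = -5/3 ≈ -1.6667)
M(O) = -7 + O
z = 32/3 (z = -1 + (-7 + 0)*(-5/3) = -1 - 7*(-5/3) = -1 + 35/3 = 32/3 ≈ 10.667)
o*z + (6 - 1*(-3)) = -7*32/3 + (6 - 1*(-3)) = -224/3 + (6 + 3) = -224/3 + 9 = -197/3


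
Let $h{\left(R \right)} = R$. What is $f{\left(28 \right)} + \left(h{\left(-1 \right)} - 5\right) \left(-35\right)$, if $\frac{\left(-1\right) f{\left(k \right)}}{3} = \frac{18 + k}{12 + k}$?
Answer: $\frac{4131}{20} \approx 206.55$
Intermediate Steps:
$f{\left(k \right)} = - \frac{3 \left(18 + k\right)}{12 + k}$ ($f{\left(k \right)} = - 3 \frac{18 + k}{12 + k} = - \frac{3 \left(18 + k\right)}{12 + k}$)
$f{\left(28 \right)} + \left(h{\left(-1 \right)} - 5\right) \left(-35\right) = \frac{3 \left(-18 - 28\right)}{12 + 28} + \left(-1 - 5\right) \left(-35\right) = \frac{3 \left(-18 - 28\right)}{40} - -210 = 3 \cdot \frac{1}{40} \left(-46\right) + 210 = - \frac{69}{20} + 210 = \frac{4131}{20}$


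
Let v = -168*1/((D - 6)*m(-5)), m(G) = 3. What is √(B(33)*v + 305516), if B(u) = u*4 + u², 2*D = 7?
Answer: 2*√2080415/5 ≈ 576.95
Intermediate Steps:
D = 7/2 (D = (½)*7 = 7/2 ≈ 3.5000)
B(u) = u² + 4*u (B(u) = 4*u + u² = u² + 4*u)
v = 112/5 (v = -168*1/(3*(7/2 - 6)) = -168/((-5/2*3)) = -168/(-15/2) = -168*(-2/15) = 112/5 ≈ 22.400)
√(B(33)*v + 305516) = √((33*(4 + 33))*(112/5) + 305516) = √((33*37)*(112/5) + 305516) = √(1221*(112/5) + 305516) = √(136752/5 + 305516) = √(1664332/5) = 2*√2080415/5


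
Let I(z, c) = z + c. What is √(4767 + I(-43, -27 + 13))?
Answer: √4710 ≈ 68.629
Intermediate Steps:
I(z, c) = c + z
√(4767 + I(-43, -27 + 13)) = √(4767 + ((-27 + 13) - 43)) = √(4767 + (-14 - 43)) = √(4767 - 57) = √4710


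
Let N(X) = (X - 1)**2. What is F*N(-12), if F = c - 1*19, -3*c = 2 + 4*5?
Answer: -13351/3 ≈ -4450.3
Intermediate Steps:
N(X) = (-1 + X)**2
c = -22/3 (c = -(2 + 4*5)/3 = -(2 + 20)/3 = -1/3*22 = -22/3 ≈ -7.3333)
F = -79/3 (F = -22/3 - 1*19 = -22/3 - 19 = -79/3 ≈ -26.333)
F*N(-12) = -79*(-1 - 12)**2/3 = -79/3*(-13)**2 = -79/3*169 = -13351/3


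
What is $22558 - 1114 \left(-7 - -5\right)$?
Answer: $24786$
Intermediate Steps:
$22558 - 1114 \left(-7 - -5\right) = 22558 - 1114 \left(-7 + 5\right) = 22558 - 1114 \left(-2\right) = 22558 - -2228 = 22558 + 2228 = 24786$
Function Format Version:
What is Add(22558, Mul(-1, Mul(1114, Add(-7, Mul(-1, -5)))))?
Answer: 24786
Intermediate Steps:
Add(22558, Mul(-1, Mul(1114, Add(-7, Mul(-1, -5))))) = Add(22558, Mul(-1, Mul(1114, Add(-7, 5)))) = Add(22558, Mul(-1, Mul(1114, -2))) = Add(22558, Mul(-1, -2228)) = Add(22558, 2228) = 24786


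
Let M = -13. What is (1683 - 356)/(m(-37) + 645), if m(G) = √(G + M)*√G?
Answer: 171183/82835 + 1327*√74/82835 ≈ 2.2044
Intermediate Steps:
m(G) = √G*√(-13 + G) (m(G) = √(G - 13)*√G = √(-13 + G)*√G = √G*√(-13 + G))
(1683 - 356)/(m(-37) + 645) = (1683 - 356)/(√(-37)*√(-13 - 37) + 645) = 1327/((I*√37)*√(-50) + 645) = 1327/((I*√37)*(5*I*√2) + 645) = 1327/(-5*√74 + 645) = 1327/(645 - 5*√74)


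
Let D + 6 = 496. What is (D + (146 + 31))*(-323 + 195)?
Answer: -85376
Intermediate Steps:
D = 490 (D = -6 + 496 = 490)
(D + (146 + 31))*(-323 + 195) = (490 + (146 + 31))*(-323 + 195) = (490 + 177)*(-128) = 667*(-128) = -85376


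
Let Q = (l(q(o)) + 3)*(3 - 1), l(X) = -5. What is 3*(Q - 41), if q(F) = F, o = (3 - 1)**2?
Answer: -135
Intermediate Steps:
o = 4 (o = 2**2 = 4)
Q = -4 (Q = (-5 + 3)*(3 - 1) = -2*2 = -4)
3*(Q - 41) = 3*(-4 - 41) = 3*(-45) = -135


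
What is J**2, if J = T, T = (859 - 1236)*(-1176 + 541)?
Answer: 57309966025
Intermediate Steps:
T = 239395 (T = -377*(-635) = 239395)
J = 239395
J**2 = 239395**2 = 57309966025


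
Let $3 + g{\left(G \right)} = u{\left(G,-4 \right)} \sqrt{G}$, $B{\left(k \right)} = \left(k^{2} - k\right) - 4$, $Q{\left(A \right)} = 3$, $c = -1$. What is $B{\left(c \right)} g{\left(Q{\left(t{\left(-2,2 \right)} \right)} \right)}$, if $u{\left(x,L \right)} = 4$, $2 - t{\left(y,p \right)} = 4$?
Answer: $6 - 8 \sqrt{3} \approx -7.8564$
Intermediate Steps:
$t{\left(y,p \right)} = -2$ ($t{\left(y,p \right)} = 2 - 4 = -2$)
$B{\left(k \right)} = -4 + k^{2} - k$
$g{\left(G \right)} = -3 + 4 \sqrt{G}$
$B{\left(c \right)} g{\left(Q{\left(t{\left(-2,2 \right)} \right)} \right)} = \left(-4 + \left(-1\right)^{2} - -1\right) \left(-3 + 4 \sqrt{3}\right) = \left(-4 + 1 + 1\right) \left(-3 + 4 \sqrt{3}\right) = - 2 \left(-3 + 4 \sqrt{3}\right) = 6 - 8 \sqrt{3}$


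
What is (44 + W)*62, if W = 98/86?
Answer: 120342/43 ≈ 2798.7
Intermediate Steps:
W = 49/43 (W = 98*(1/86) = 49/43 ≈ 1.1395)
(44 + W)*62 = (44 + 49/43)*62 = (1941/43)*62 = 120342/43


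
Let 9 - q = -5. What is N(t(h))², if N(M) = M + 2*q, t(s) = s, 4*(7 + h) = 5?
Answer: 7921/16 ≈ 495.06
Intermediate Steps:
h = -23/4 (h = -7 + (¼)*5 = -7 + 5/4 = -23/4 ≈ -5.7500)
q = 14 (q = 9 - 1*(-5) = 9 + 5 = 14)
N(M) = 28 + M (N(M) = M + 2*14 = M + 28 = 28 + M)
N(t(h))² = (28 - 23/4)² = (89/4)² = 7921/16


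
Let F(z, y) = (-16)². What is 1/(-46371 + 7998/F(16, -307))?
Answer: -128/5931489 ≈ -2.1580e-5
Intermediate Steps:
F(z, y) = 256
1/(-46371 + 7998/F(16, -307)) = 1/(-46371 + 7998/256) = 1/(-46371 + 7998*(1/256)) = 1/(-46371 + 3999/128) = 1/(-5931489/128) = -128/5931489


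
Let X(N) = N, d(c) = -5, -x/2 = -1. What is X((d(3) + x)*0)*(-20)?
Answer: 0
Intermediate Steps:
x = 2 (x = -2*(-1) = 2)
X((d(3) + x)*0)*(-20) = ((-5 + 2)*0)*(-20) = -3*0*(-20) = 0*(-20) = 0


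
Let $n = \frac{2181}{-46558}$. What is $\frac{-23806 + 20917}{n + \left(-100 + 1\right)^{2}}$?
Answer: $- \frac{44835354}{152104259} \approx -0.29477$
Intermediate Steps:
$n = - \frac{2181}{46558}$ ($n = 2181 \left(- \frac{1}{46558}\right) = - \frac{2181}{46558} \approx -0.046845$)
$\frac{-23806 + 20917}{n + \left(-100 + 1\right)^{2}} = \frac{-23806 + 20917}{- \frac{2181}{46558} + \left(-100 + 1\right)^{2}} = - \frac{2889}{- \frac{2181}{46558} + \left(-99\right)^{2}} = - \frac{2889}{- \frac{2181}{46558} + 9801} = - \frac{2889}{\frac{456312777}{46558}} = \left(-2889\right) \frac{46558}{456312777} = - \frac{44835354}{152104259}$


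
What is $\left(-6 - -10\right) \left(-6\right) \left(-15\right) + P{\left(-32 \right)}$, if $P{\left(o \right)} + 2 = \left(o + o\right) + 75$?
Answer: $369$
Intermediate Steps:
$P{\left(o \right)} = 73 + 2 o$ ($P{\left(o \right)} = -2 + \left(\left(o + o\right) + 75\right) = -2 + \left(2 o + 75\right) = -2 + \left(75 + 2 o\right) = 73 + 2 o$)
$\left(-6 - -10\right) \left(-6\right) \left(-15\right) + P{\left(-32 \right)} = \left(-6 - -10\right) \left(-6\right) \left(-15\right) + \left(73 + 2 \left(-32\right)\right) = \left(-6 + 10\right) \left(-6\right) \left(-15\right) + \left(73 - 64\right) = 4 \left(-6\right) \left(-15\right) + 9 = \left(-24\right) \left(-15\right) + 9 = 360 + 9 = 369$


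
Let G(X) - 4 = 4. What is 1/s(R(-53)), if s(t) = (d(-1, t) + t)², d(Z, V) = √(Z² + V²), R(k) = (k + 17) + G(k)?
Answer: (-28 + √785)⁻² ≈ 3138.0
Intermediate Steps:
G(X) = 8 (G(X) = 4 + 4 = 8)
R(k) = 25 + k (R(k) = (k + 17) + 8 = (17 + k) + 8 = 25 + k)
d(Z, V) = √(V² + Z²)
s(t) = (t + √(1 + t²))² (s(t) = (√(t² + (-1)²) + t)² = (√(t² + 1) + t)² = (√(1 + t²) + t)² = (t + √(1 + t²))²)
1/s(R(-53)) = 1/(((25 - 53) + √(1 + (25 - 53)²))²) = 1/((-28 + √(1 + (-28)²))²) = 1/((-28 + √(1 + 784))²) = 1/((-28 + √785)²) = (-28 + √785)⁻²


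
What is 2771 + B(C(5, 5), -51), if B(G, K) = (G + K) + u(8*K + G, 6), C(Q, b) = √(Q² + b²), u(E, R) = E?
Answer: 2312 + 10*√2 ≈ 2326.1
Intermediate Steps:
B(G, K) = 2*G + 9*K (B(G, K) = (G + K) + (8*K + G) = (G + K) + (G + 8*K) = 2*G + 9*K)
2771 + B(C(5, 5), -51) = 2771 + (2*√(5² + 5²) + 9*(-51)) = 2771 + (2*√(25 + 25) - 459) = 2771 + (2*√50 - 459) = 2771 + (2*(5*√2) - 459) = 2771 + (10*√2 - 459) = 2771 + (-459 + 10*√2) = 2312 + 10*√2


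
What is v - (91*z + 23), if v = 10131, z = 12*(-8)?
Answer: 18844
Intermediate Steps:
z = -96
v - (91*z + 23) = 10131 - (91*(-96) + 23) = 10131 - (-8736 + 23) = 10131 - 1*(-8713) = 10131 + 8713 = 18844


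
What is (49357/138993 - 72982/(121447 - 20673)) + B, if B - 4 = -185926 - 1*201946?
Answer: -2716412963831992/7003440291 ≈ -3.8787e+5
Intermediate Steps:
B = -387868 (B = 4 + (-185926 - 1*201946) = 4 + (-185926 - 201946) = 4 - 387872 = -387868)
(49357/138993 - 72982/(121447 - 20673)) + B = (49357/138993 - 72982/(121447 - 20673)) - 387868 = (49357*(1/138993) - 72982/100774) - 387868 = (49357/138993 - 72982*1/100774) - 387868 = (49357/138993 - 36491/50387) - 387868 = -2585042404/7003440291 - 387868 = -2716412963831992/7003440291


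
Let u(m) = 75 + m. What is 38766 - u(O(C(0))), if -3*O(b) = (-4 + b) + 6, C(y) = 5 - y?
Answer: 116080/3 ≈ 38693.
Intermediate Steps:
O(b) = -⅔ - b/3 (O(b) = -((-4 + b) + 6)/3 = -(2 + b)/3 = -⅔ - b/3)
38766 - u(O(C(0))) = 38766 - (75 + (-⅔ - (5 - 1*0)/3)) = 38766 - (75 + (-⅔ - (5 + 0)/3)) = 38766 - (75 + (-⅔ - ⅓*5)) = 38766 - (75 + (-⅔ - 5/3)) = 38766 - (75 - 7/3) = 38766 - 1*218/3 = 38766 - 218/3 = 116080/3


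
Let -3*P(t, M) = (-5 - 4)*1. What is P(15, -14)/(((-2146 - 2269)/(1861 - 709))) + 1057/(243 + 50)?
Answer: 3654047/1293595 ≈ 2.8247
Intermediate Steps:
P(t, M) = 3 (P(t, M) = -(-5 - 4)/3 = -(-3) = -1/3*(-9) = 3)
P(15, -14)/(((-2146 - 2269)/(1861 - 709))) + 1057/(243 + 50) = 3/(((-2146 - 2269)/(1861 - 709))) + 1057/(243 + 50) = 3/((-4415/1152)) + 1057/293 = 3/((-4415*1/1152)) + 1057*(1/293) = 3/(-4415/1152) + 1057/293 = 3*(-1152/4415) + 1057/293 = -3456/4415 + 1057/293 = 3654047/1293595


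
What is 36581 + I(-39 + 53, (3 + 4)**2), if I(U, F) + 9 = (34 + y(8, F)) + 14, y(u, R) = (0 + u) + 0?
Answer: 36628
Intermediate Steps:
y(u, R) = u (y(u, R) = u + 0 = u)
I(U, F) = 47 (I(U, F) = -9 + ((34 + 8) + 14) = -9 + (42 + 14) = -9 + 56 = 47)
36581 + I(-39 + 53, (3 + 4)**2) = 36581 + 47 = 36628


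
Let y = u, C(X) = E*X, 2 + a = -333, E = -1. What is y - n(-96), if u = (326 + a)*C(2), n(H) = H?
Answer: 114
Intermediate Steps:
a = -335 (a = -2 - 333 = -335)
C(X) = -X
u = 18 (u = (326 - 335)*(-1*2) = -9*(-2) = 18)
y = 18
y - n(-96) = 18 - 1*(-96) = 18 + 96 = 114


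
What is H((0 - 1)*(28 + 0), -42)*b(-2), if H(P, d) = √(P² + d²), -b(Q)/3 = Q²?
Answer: -168*√13 ≈ -605.73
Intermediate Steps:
b(Q) = -3*Q²
H((0 - 1)*(28 + 0), -42)*b(-2) = √(((0 - 1)*(28 + 0))² + (-42)²)*(-3*(-2)²) = √((-1*28)² + 1764)*(-3*4) = √((-28)² + 1764)*(-12) = √(784 + 1764)*(-12) = √2548*(-12) = (14*√13)*(-12) = -168*√13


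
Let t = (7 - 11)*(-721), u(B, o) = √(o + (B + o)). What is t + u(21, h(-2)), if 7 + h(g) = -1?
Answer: 2884 + √5 ≈ 2886.2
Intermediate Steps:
h(g) = -8 (h(g) = -7 - 1 = -8)
u(B, o) = √(B + 2*o)
t = 2884 (t = -4*(-721) = 2884)
t + u(21, h(-2)) = 2884 + √(21 + 2*(-8)) = 2884 + √(21 - 16) = 2884 + √5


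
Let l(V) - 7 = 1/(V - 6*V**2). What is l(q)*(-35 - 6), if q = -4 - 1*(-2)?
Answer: -7421/26 ≈ -285.42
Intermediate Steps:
q = -2 (q = -4 + 2 = -2)
l(V) = 7 + 1/(V - 6*V**2)
l(q)*(-35 - 6) = ((-1 - 7*(-2) + 42*(-2)**2)/((-2)*(-1 + 6*(-2))))*(-35 - 6) = -(-1 + 14 + 42*4)/(2*(-1 - 12))*(-41) = -1/2*(-1 + 14 + 168)/(-13)*(-41) = -1/2*(-1/13)*181*(-41) = (181/26)*(-41) = -7421/26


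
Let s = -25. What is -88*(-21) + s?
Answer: 1823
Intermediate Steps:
-88*(-21) + s = -88*(-21) - 25 = 1848 - 25 = 1823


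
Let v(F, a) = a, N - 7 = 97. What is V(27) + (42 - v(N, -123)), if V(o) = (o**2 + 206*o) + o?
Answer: 6483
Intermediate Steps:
N = 104 (N = 7 + 97 = 104)
V(o) = o**2 + 207*o
V(27) + (42 - v(N, -123)) = 27*(207 + 27) + (42 - 1*(-123)) = 27*234 + (42 + 123) = 6318 + 165 = 6483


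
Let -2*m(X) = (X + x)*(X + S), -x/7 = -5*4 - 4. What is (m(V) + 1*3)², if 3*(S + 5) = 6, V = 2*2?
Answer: 6889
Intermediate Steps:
V = 4
x = 168 (x = -7*(-5*4 - 4) = -7*(-20 - 4) = -7*(-24) = 168)
S = -3 (S = -5 + (⅓)*6 = -5 + 2 = -3)
m(X) = -(-3 + X)*(168 + X)/2 (m(X) = -(X + 168)*(X - 3)/2 = -(168 + X)*(-3 + X)/2 = -(-3 + X)*(168 + X)/2)
(m(V) + 1*3)² = ((252 - 165/2*4 - ½*4²) + 1*3)² = ((252 - 330 - ½*16) + 3)² = ((252 - 330 - 8) + 3)² = (-86 + 3)² = (-83)² = 6889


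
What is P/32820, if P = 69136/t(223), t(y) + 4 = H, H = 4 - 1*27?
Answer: -17284/221535 ≈ -0.078019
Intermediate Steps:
H = -23 (H = 4 - 27 = -23)
t(y) = -27 (t(y) = -4 - 23 = -27)
P = -69136/27 (P = 69136/(-27) = 69136*(-1/27) = -69136/27 ≈ -2560.6)
P/32820 = -69136/27/32820 = -69136/27*1/32820 = -17284/221535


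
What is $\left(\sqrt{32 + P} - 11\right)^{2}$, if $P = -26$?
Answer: $\left(11 - \sqrt{6}\right)^{2} \approx 73.111$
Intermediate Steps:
$\left(\sqrt{32 + P} - 11\right)^{2} = \left(\sqrt{32 - 26} - 11\right)^{2} = \left(\sqrt{6} - 11\right)^{2} = \left(-11 + \sqrt{6}\right)^{2}$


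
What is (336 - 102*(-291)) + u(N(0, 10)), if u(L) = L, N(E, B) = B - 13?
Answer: 30015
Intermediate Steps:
N(E, B) = -13 + B
(336 - 102*(-291)) + u(N(0, 10)) = (336 - 102*(-291)) + (-13 + 10) = (336 + 29682) - 3 = 30018 - 3 = 30015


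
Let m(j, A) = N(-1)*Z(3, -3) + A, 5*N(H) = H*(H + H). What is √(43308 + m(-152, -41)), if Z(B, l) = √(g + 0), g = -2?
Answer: √(1081675 + 10*I*√2)/5 ≈ 208.01 + 0.0013598*I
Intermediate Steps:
Z(B, l) = I*√2 (Z(B, l) = √(-2 + 0) = √(-2) = I*√2)
N(H) = 2*H²/5 (N(H) = (H*(H + H))/5 = (H*(2*H))/5 = (2*H²)/5 = 2*H²/5)
m(j, A) = A + 2*I*√2/5 (m(j, A) = ((⅖)*(-1)²)*(I*√2) + A = ((⅖)*1)*(I*√2) + A = 2*(I*√2)/5 + A = 2*I*√2/5 + A = A + 2*I*√2/5)
√(43308 + m(-152, -41)) = √(43308 + (-41 + 2*I*√2/5)) = √(43267 + 2*I*√2/5)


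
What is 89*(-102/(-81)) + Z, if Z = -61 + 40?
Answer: 2459/27 ≈ 91.074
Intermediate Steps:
Z = -21
89*(-102/(-81)) + Z = 89*(-102/(-81)) - 21 = 89*(-102*(-1/81)) - 21 = 89*(34/27) - 21 = 3026/27 - 21 = 2459/27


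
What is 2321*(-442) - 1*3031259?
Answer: -4057141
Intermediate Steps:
2321*(-442) - 1*3031259 = -1025882 - 3031259 = -4057141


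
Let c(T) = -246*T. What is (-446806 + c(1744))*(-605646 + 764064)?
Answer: -138747236940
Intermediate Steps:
(-446806 + c(1744))*(-605646 + 764064) = (-446806 - 246*1744)*(-605646 + 764064) = (-446806 - 429024)*158418 = -875830*158418 = -138747236940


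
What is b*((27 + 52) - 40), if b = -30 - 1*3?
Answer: -1287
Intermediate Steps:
b = -33 (b = -30 - 3 = -33)
b*((27 + 52) - 40) = -33*((27 + 52) - 40) = -33*(79 - 40) = -33*39 = -1287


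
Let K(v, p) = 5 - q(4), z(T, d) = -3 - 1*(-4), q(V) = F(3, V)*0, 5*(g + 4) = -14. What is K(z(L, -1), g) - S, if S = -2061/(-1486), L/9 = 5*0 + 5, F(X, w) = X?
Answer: 5369/1486 ≈ 3.6131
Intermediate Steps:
g = -34/5 (g = -4 + (⅕)*(-14) = -4 - 14/5 = -34/5 ≈ -6.8000)
q(V) = 0 (q(V) = 3*0 = 0)
L = 45 (L = 9*(5*0 + 5) = 9*(0 + 5) = 9*5 = 45)
S = 2061/1486 (S = -2061*(-1/1486) = 2061/1486 ≈ 1.3869)
z(T, d) = 1 (z(T, d) = -3 + 4 = 1)
K(v, p) = 5 (K(v, p) = 5 - 1*0 = 5 + 0 = 5)
K(z(L, -1), g) - S = 5 - 1*2061/1486 = 5 - 2061/1486 = 5369/1486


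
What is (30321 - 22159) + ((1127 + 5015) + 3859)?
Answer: 18163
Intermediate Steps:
(30321 - 22159) + ((1127 + 5015) + 3859) = 8162 + (6142 + 3859) = 8162 + 10001 = 18163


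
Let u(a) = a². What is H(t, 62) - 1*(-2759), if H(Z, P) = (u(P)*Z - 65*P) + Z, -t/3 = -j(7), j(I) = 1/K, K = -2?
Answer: -14077/2 ≈ -7038.5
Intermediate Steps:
j(I) = -½ (j(I) = 1/(-2) = -½)
t = -3/2 (t = -(-3)*(-1)/2 = -3*½ = -3/2 ≈ -1.5000)
H(Z, P) = Z - 65*P + Z*P² (H(Z, P) = (P²*Z - 65*P) + Z = (Z*P² - 65*P) + Z = (-65*P + Z*P²) + Z = Z - 65*P + Z*P²)
H(t, 62) - 1*(-2759) = (-3/2 - 65*62 - 3/2*62²) - 1*(-2759) = (-3/2 - 4030 - 3/2*3844) + 2759 = (-3/2 - 4030 - 5766) + 2759 = -19595/2 + 2759 = -14077/2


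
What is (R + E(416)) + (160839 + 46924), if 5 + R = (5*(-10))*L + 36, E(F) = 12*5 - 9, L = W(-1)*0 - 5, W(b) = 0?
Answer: 208095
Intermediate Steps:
L = -5 (L = 0*0 - 5 = 0 - 5 = -5)
E(F) = 51 (E(F) = 60 - 9 = 51)
R = 281 (R = -5 + ((5*(-10))*(-5) + 36) = -5 + (-50*(-5) + 36) = -5 + (250 + 36) = -5 + 286 = 281)
(R + E(416)) + (160839 + 46924) = (281 + 51) + (160839 + 46924) = 332 + 207763 = 208095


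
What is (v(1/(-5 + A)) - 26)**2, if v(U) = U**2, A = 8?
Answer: 54289/81 ≈ 670.23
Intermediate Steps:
(v(1/(-5 + A)) - 26)**2 = ((1/(-5 + 8))**2 - 26)**2 = ((1/3)**2 - 26)**2 = (1/9 - 26)**2 = (-233/9)**2 = 54289/81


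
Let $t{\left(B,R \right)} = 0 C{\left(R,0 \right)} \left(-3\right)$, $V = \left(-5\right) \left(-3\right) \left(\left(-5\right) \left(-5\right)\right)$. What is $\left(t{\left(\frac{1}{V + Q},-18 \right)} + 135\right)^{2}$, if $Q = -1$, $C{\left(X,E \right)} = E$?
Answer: $18225$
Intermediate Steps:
$V = 375$ ($V = 15 \cdot 25 = 375$)
$t{\left(B,R \right)} = 0$ ($t{\left(B,R \right)} = 0 \cdot 0 \left(-3\right) = 0 \left(-3\right) = 0$)
$\left(t{\left(\frac{1}{V + Q},-18 \right)} + 135\right)^{2} = \left(0 + 135\right)^{2} = 135^{2} = 18225$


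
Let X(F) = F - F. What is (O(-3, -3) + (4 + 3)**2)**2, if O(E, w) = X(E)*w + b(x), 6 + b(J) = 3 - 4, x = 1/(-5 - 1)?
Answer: 1764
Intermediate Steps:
x = -1/6 (x = 1/(-6) = -1/6 ≈ -0.16667)
X(F) = 0
b(J) = -7 (b(J) = -6 + (3 - 4) = -6 - 1 = -7)
O(E, w) = -7 (O(E, w) = 0*w - 7 = 0 - 7 = -7)
(O(-3, -3) + (4 + 3)**2)**2 = (-7 + (4 + 3)**2)**2 = (-7 + 7**2)**2 = (-7 + 49)**2 = 42**2 = 1764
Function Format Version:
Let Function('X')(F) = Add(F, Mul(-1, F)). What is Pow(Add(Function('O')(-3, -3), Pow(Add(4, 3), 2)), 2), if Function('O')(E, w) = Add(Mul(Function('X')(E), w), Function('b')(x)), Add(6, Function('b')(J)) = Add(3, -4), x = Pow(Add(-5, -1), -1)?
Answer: 1764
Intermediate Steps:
x = Rational(-1, 6) (x = Pow(-6, -1) = Rational(-1, 6) ≈ -0.16667)
Function('X')(F) = 0
Function('b')(J) = -7 (Function('b')(J) = Add(-6, Add(3, -4)) = Add(-6, -1) = -7)
Function('O')(E, w) = -7 (Function('O')(E, w) = Add(Mul(0, w), -7) = Add(0, -7) = -7)
Pow(Add(Function('O')(-3, -3), Pow(Add(4, 3), 2)), 2) = Pow(Add(-7, Pow(Add(4, 3), 2)), 2) = Pow(Add(-7, Pow(7, 2)), 2) = Pow(Add(-7, 49), 2) = Pow(42, 2) = 1764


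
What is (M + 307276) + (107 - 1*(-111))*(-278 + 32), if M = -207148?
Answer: 46500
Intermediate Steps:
(M + 307276) + (107 - 1*(-111))*(-278 + 32) = (-207148 + 307276) + (107 - 1*(-111))*(-278 + 32) = 100128 + (107 + 111)*(-246) = 100128 + 218*(-246) = 100128 - 53628 = 46500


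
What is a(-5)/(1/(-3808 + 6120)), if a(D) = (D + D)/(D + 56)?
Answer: -1360/3 ≈ -453.33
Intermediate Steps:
a(D) = 2*D/(56 + D) (a(D) = (2*D)/(56 + D) = 2*D/(56 + D))
a(-5)/(1/(-3808 + 6120)) = (2*(-5)/(56 - 5))/(1/(-3808 + 6120)) = (2*(-5)/51)/(1/2312) = (2*(-5)*(1/51))/(1/2312) = -10/51*2312 = -1360/3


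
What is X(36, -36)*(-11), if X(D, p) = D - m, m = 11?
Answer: -275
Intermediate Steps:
X(D, p) = -11 + D (X(D, p) = D - 1*11 = D - 11 = -11 + D)
X(36, -36)*(-11) = (-11 + 36)*(-11) = 25*(-11) = -275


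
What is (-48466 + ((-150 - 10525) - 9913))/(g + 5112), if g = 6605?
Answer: -69054/11717 ≈ -5.8935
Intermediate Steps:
(-48466 + ((-150 - 10525) - 9913))/(g + 5112) = (-48466 + ((-150 - 10525) - 9913))/(6605 + 5112) = (-48466 + (-10675 - 9913))/11717 = (-48466 - 20588)*(1/11717) = -69054*1/11717 = -69054/11717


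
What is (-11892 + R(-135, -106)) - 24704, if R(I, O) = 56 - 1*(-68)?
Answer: -36472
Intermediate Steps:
R(I, O) = 124 (R(I, O) = 56 + 68 = 124)
(-11892 + R(-135, -106)) - 24704 = (-11892 + 124) - 24704 = -11768 - 24704 = -36472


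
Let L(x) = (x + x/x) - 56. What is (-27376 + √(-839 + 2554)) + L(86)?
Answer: -27345 + 7*√35 ≈ -27304.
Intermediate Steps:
L(x) = -55 + x (L(x) = (x + 1) - 56 = (1 + x) - 56 = -55 + x)
(-27376 + √(-839 + 2554)) + L(86) = (-27376 + √(-839 + 2554)) + (-55 + 86) = (-27376 + √1715) + 31 = (-27376 + 7*√35) + 31 = -27345 + 7*√35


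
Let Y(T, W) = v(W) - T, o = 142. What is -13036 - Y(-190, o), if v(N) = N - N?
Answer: -13226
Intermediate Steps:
v(N) = 0
Y(T, W) = -T (Y(T, W) = 0 - T = -T)
-13036 - Y(-190, o) = -13036 - (-1)*(-190) = -13036 - 1*190 = -13036 - 190 = -13226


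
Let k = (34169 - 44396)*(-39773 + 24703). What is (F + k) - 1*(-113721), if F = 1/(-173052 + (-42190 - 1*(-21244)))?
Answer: 29921206064777/193998 ≈ 1.5423e+8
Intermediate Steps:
k = 154120890 (k = -10227*(-15070) = 154120890)
F = -1/193998 (F = 1/(-173052 + (-42190 + 21244)) = 1/(-173052 - 20946) = 1/(-193998) = -1/193998 ≈ -5.1547e-6)
(F + k) - 1*(-113721) = (-1/193998 + 154120890) - 1*(-113721) = 29899144418219/193998 + 113721 = 29921206064777/193998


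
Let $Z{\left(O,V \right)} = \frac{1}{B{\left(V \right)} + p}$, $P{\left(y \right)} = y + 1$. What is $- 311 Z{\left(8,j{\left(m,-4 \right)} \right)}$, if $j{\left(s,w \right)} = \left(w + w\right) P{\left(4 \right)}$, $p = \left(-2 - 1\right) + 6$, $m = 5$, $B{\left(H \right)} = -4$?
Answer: $311$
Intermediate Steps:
$P{\left(y \right)} = 1 + y$
$p = 3$ ($p = -3 + 6 = 3$)
$j{\left(s,w \right)} = 10 w$ ($j{\left(s,w \right)} = \left(w + w\right) \left(1 + 4\right) = 2 w 5 = 10 w$)
$Z{\left(O,V \right)} = -1$ ($Z{\left(O,V \right)} = \frac{1}{-4 + 3} = \frac{1}{-1} = -1$)
$- 311 Z{\left(8,j{\left(m,-4 \right)} \right)} = \left(-311\right) \left(-1\right) = 311$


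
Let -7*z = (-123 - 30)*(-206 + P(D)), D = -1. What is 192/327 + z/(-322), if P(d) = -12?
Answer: 1889921/122843 ≈ 15.385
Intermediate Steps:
z = -33354/7 (z = -(-123 - 30)*(-206 - 12)/7 = -(-153)*(-218)/7 = -⅐*33354 = -33354/7 ≈ -4764.9)
192/327 + z/(-322) = 192/327 - 33354/7/(-322) = 192*(1/327) - 33354/7*(-1/322) = 64/109 + 16677/1127 = 1889921/122843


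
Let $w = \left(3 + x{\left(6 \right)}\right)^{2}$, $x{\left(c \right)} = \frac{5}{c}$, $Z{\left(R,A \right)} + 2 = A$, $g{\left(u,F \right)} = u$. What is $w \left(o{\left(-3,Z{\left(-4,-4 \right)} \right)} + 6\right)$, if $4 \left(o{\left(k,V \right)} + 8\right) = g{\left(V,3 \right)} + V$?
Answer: $- \frac{2645}{36} \approx -73.472$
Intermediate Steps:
$Z{\left(R,A \right)} = -2 + A$
$o{\left(k,V \right)} = -8 + \frac{V}{2}$ ($o{\left(k,V \right)} = -8 + \frac{V + V}{4} = -8 + \frac{2 V}{4} = -8 + \frac{V}{2}$)
$w = \frac{529}{36}$ ($w = \left(3 + \frac{5}{6}\right)^{2} = \left(\frac{23}{6}\right)^{2} = \frac{529}{36} \approx 14.694$)
$w \left(o{\left(-3,Z{\left(-4,-4 \right)} \right)} + 6\right) = \frac{529 \left(\left(-8 + \frac{-2 - 4}{2}\right) + 6\right)}{36} = \frac{529 \left(\left(-8 + \frac{1}{2} \left(-6\right)\right) + 6\right)}{36} = \frac{529 \left(\left(-8 - 3\right) + 6\right)}{36} = \frac{529 \left(-11 + 6\right)}{36} = \frac{529}{36} \left(-5\right) = - \frac{2645}{36}$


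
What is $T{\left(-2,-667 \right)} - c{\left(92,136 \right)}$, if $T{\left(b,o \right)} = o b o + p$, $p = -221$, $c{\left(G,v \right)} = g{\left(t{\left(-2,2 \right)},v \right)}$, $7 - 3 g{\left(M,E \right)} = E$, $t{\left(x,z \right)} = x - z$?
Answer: $-889956$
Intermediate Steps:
$g{\left(M,E \right)} = \frac{7}{3} - \frac{E}{3}$
$c{\left(G,v \right)} = \frac{7}{3} - \frac{v}{3}$
$T{\left(b,o \right)} = -221 + b o^{2}$ ($T{\left(b,o \right)} = o b o - 221 = b o o - 221 = b o^{2} - 221 = -221 + b o^{2}$)
$T{\left(-2,-667 \right)} - c{\left(92,136 \right)} = \left(-221 - 2 \left(-667\right)^{2}\right) - \left(\frac{7}{3} - \frac{136}{3}\right) = \left(-221 - 889778\right) - \left(\frac{7}{3} - \frac{136}{3}\right) = \left(-221 - 889778\right) - -43 = -889999 + 43 = -889956$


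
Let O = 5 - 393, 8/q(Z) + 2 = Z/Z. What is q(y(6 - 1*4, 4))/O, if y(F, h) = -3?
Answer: 2/97 ≈ 0.020619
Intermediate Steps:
q(Z) = -8 (q(Z) = 8/(-2 + Z/Z) = 8/(-2 + 1) = 8/(-1) = 8*(-1) = -8)
O = -388
q(y(6 - 1*4, 4))/O = -8/(-388) = -8*(-1/388) = 2/97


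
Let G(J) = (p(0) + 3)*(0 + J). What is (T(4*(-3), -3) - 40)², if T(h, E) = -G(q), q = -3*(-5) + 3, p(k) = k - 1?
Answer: 5776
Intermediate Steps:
p(k) = -1 + k
q = 18 (q = 15 + 3 = 18)
G(J) = 2*J (G(J) = ((-1 + 0) + 3)*(0 + J) = (-1 + 3)*J = 2*J)
T(h, E) = -36 (T(h, E) = -2*18 = -1*36 = -36)
(T(4*(-3), -3) - 40)² = (-36 - 40)² = (-76)² = 5776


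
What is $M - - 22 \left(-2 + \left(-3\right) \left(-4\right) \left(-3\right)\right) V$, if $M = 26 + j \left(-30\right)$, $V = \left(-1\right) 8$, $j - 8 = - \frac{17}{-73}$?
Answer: $\frac{472092}{73} \approx 6467.0$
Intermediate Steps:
$j = \frac{601}{73}$ ($j = 8 - \frac{17}{-73} = 8 - - \frac{17}{73} = 8 + \frac{17}{73} = \frac{601}{73} \approx 8.2329$)
$V = -8$
$M = - \frac{16132}{73}$ ($M = 26 + \frac{601}{73} \left(-30\right) = 26 - \frac{18030}{73} = - \frac{16132}{73} \approx -220.99$)
$M - - 22 \left(-2 + \left(-3\right) \left(-4\right) \left(-3\right)\right) V = - \frac{16132}{73} - - 22 \left(-2 + \left(-3\right) \left(-4\right) \left(-3\right)\right) \left(-8\right) = - \frac{16132}{73} - - 22 \left(-2 + 12 \left(-3\right)\right) \left(-8\right) = - \frac{16132}{73} - - 22 \left(-2 - 36\right) \left(-8\right) = - \frac{16132}{73} - \left(-22\right) \left(-38\right) \left(-8\right) = - \frac{16132}{73} - 836 \left(-8\right) = - \frac{16132}{73} - -6688 = - \frac{16132}{73} + 6688 = \frac{472092}{73}$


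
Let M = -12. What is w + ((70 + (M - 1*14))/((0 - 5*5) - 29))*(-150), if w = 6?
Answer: 1154/9 ≈ 128.22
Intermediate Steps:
w + ((70 + (M - 1*14))/((0 - 5*5) - 29))*(-150) = 6 + ((70 + (-12 - 1*14))/((0 - 5*5) - 29))*(-150) = 6 + ((70 + (-12 - 14))/((0 - 25) - 29))*(-150) = 6 + ((70 - 26)/(-25 - 29))*(-150) = 6 + (44/(-54))*(-150) = 6 + (44*(-1/54))*(-150) = 6 - 22/27*(-150) = 6 + 1100/9 = 1154/9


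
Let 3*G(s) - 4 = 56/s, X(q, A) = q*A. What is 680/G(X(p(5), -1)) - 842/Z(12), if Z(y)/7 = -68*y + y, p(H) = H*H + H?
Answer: 5382617/5628 ≈ 956.40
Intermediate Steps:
p(H) = H + H² (p(H) = H² + H = H + H²)
Z(y) = -469*y (Z(y) = 7*(-68*y + y) = 7*(-67*y) = -469*y)
X(q, A) = A*q
G(s) = 4/3 + 56/(3*s) (G(s) = 4/3 + (56/s)/3 = 4/3 + 56/(3*s))
680/G(X(p(5), -1)) - 842/Z(12) = 680/((4*(14 - 5*(1 + 5))/(3*((-5*(1 + 5)))))) - 842/((-469*12)) = 680/((4*(14 - 5*6)/(3*((-5*6))))) - 842/(-5628) = 680/((4*(14 - 1*30)/(3*((-1*30))))) - 842*(-1/5628) = 680/(((4/3)*(14 - 30)/(-30))) + 421/2814 = 680/(((4/3)*(-1/30)*(-16))) + 421/2814 = 680/(32/45) + 421/2814 = 680*(45/32) + 421/2814 = 3825/4 + 421/2814 = 5382617/5628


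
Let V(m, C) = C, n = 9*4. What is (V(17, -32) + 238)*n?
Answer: 7416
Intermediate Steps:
n = 36
(V(17, -32) + 238)*n = (-32 + 238)*36 = 206*36 = 7416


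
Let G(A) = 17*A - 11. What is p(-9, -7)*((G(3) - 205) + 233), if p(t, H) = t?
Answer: -612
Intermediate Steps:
G(A) = -11 + 17*A
p(-9, -7)*((G(3) - 205) + 233) = -9*(((-11 + 17*3) - 205) + 233) = -9*(((-11 + 51) - 205) + 233) = -9*((40 - 205) + 233) = -9*(-165 + 233) = -9*68 = -612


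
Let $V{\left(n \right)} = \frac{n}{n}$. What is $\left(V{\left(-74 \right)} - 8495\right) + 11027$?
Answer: $2533$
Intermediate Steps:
$V{\left(n \right)} = 1$
$\left(V{\left(-74 \right)} - 8495\right) + 11027 = \left(1 - 8495\right) + 11027 = -8494 + 11027 = 2533$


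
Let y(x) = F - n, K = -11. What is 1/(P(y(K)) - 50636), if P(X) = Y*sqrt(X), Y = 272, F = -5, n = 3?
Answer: -12659/641149092 - 34*I*sqrt(2)/160287273 ≈ -1.9744e-5 - 2.9998e-7*I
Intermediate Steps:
y(x) = -8 (y(x) = -5 - 1*3 = -5 - 3 = -8)
P(X) = 272*sqrt(X)
1/(P(y(K)) - 50636) = 1/(272*sqrt(-8) - 50636) = 1/(272*(2*I*sqrt(2)) - 50636) = 1/(544*I*sqrt(2) - 50636) = 1/(-50636 + 544*I*sqrt(2))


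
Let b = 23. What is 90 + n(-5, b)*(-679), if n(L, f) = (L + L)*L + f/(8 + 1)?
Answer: -320357/9 ≈ -35595.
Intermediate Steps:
n(L, f) = 2*L² + f/9 (n(L, f) = (2*L)*L + f/9 = 2*L² + f/9)
90 + n(-5, b)*(-679) = 90 + (2*(-5)² + (⅑)*23)*(-679) = 90 + (2*25 + 23/9)*(-679) = 90 + (50 + 23/9)*(-679) = 90 + (473/9)*(-679) = 90 - 321167/9 = -320357/9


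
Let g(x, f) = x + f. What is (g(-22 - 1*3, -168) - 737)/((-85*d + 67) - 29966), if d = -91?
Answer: 155/3694 ≈ 0.041960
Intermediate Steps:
g(x, f) = f + x
(g(-22 - 1*3, -168) - 737)/((-85*d + 67) - 29966) = ((-168 + (-22 - 1*3)) - 737)/((-85*(-91) + 67) - 29966) = ((-168 + (-22 - 3)) - 737)/((7735 + 67) - 29966) = ((-168 - 25) - 737)/(7802 - 29966) = (-193 - 737)/(-22164) = -930*(-1/22164) = 155/3694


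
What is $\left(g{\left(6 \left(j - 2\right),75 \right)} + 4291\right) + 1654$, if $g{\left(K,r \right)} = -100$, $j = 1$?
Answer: $5845$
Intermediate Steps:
$\left(g{\left(6 \left(j - 2\right),75 \right)} + 4291\right) + 1654 = \left(-100 + 4291\right) + 1654 = 4191 + 1654 = 5845$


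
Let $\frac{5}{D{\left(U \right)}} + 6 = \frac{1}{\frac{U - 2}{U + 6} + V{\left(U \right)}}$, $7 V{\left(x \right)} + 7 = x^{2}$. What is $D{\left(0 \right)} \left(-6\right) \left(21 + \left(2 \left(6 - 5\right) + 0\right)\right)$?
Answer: $\frac{920}{9} \approx 102.22$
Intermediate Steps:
$V{\left(x \right)} = -1 + \frac{x^{2}}{7}$
$D{\left(U \right)} = \frac{5}{-6 + \frac{1}{-1 + \frac{U^{2}}{7} + \frac{-2 + U}{6 + U}}}$ ($D{\left(U \right)} = \frac{5}{-6 + \frac{1}{\frac{U - 2}{U + 6} + \left(-1 + \frac{U^{2}}{7}\right)}} = \frac{5}{-6 + \frac{1}{\frac{-2 + U}{6 + U} + \left(-1 + \frac{U^{2}}{7}\right)}} = \frac{5}{-6 + \frac{1}{-1 + \frac{U^{2}}{7} + \frac{-2 + U}{6 + U}}}$)
$D{\left(0 \right)} \left(-6\right) \left(21 + \left(2 \left(6 - 5\right) + 0\right)\right) = \frac{5 \left(56 - 0^{3} - 6 \cdot 0^{2}\right)}{-378 - 0 + 6 \cdot 0^{3} + 36 \cdot 0^{2}} \left(-6\right) \left(21 + \left(2 \left(6 - 5\right) + 0\right)\right) = \frac{5 \left(56 - 0 - 0\right)}{-378 + 0 + 6 \cdot 0 + 36 \cdot 0} \left(-6\right) \left(21 + \left(2 \left(6 - 5\right) + 0\right)\right) = \frac{5 \left(56 + 0 + 0\right)}{-378 + 0 + 0 + 0} \left(-6\right) \left(21 + \left(2 \cdot 1 + 0\right)\right) = 5 \frac{1}{-378} \cdot 56 \left(-6\right) \left(21 + \left(2 + 0\right)\right) = 5 \left(- \frac{1}{378}\right) 56 \left(-6\right) \left(21 + 2\right) = \left(- \frac{20}{27}\right) \left(-6\right) 23 = \frac{40}{9} \cdot 23 = \frac{920}{9}$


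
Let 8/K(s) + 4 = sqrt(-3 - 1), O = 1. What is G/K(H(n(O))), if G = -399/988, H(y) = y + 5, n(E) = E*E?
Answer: 21/104 - 21*I/208 ≈ 0.20192 - 0.10096*I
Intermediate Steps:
n(E) = E**2
H(y) = 5 + y
G = -21/52 (G = -399*1/988 = -21/52 ≈ -0.40385)
K(s) = 2*(-4 - 2*I)/5 (K(s) = 8/(-4 + sqrt(-3 - 1)) = 8/(-4 + sqrt(-4)) = 8/(-4 + 2*I) = 8*((-4 - 2*I)/20) = 2*(-4 - 2*I)/5)
G/K(H(n(O))) = -21*5*(-8/5 + 4*I/5)/16/52 = -105*(-8/5 + 4*I/5)/832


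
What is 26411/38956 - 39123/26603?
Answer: -821463755/1036346468 ≈ -0.79265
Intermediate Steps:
26411/38956 - 39123/26603 = -821463755/1036346468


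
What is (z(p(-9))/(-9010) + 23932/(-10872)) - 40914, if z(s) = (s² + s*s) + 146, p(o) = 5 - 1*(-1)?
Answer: -501002404937/12244590 ≈ -40916.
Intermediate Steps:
p(o) = 6 (p(o) = 5 + 1 = 6)
z(s) = 146 + 2*s² (z(s) = (s² + s²) + 146 = 2*s² + 146 = 146 + 2*s²)
(z(p(-9))/(-9010) + 23932/(-10872)) - 40914 = ((146 + 2*6²)/(-9010) + 23932/(-10872)) - 40914 = ((146 + 2*36)*(-1/9010) + 23932*(-1/10872)) - 40914 = ((146 + 72)*(-1/9010) - 5983/2718) - 40914 = (218*(-1/9010) - 5983/2718) - 40914 = (-109/4505 - 5983/2718) - 40914 = -27249677/12244590 - 40914 = -501002404937/12244590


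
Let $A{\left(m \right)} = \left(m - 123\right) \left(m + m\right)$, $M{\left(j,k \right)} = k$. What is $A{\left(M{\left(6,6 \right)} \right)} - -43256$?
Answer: $41852$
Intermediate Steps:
$A{\left(m \right)} = 2 m \left(-123 + m\right)$ ($A{\left(m \right)} = \left(-123 + m\right) 2 m = 2 m \left(-123 + m\right)$)
$A{\left(M{\left(6,6 \right)} \right)} - -43256 = 2 \cdot 6 \left(-123 + 6\right) - -43256 = 2 \cdot 6 \left(-117\right) + 43256 = -1404 + 43256 = 41852$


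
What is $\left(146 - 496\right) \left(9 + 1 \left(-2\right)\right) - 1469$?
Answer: $-3919$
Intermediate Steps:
$\left(146 - 496\right) \left(9 + 1 \left(-2\right)\right) - 1469 = - 350 \left(9 - 2\right) - 1469 = \left(-350\right) 7 - 1469 = -2450 - 1469 = -3919$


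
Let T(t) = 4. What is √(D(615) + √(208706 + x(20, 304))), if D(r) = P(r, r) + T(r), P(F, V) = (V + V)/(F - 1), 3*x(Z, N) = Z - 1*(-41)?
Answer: √(5092209 + 282747*√1878537)/921 ≈ 21.514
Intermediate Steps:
x(Z, N) = 41/3 + Z/3 (x(Z, N) = (Z - 1*(-41))/3 = (Z + 41)/3 = (41 + Z)/3 = 41/3 + Z/3)
P(F, V) = 2*V/(-1 + F) (P(F, V) = (2*V)/(-1 + F) = 2*V/(-1 + F))
D(r) = 4 + 2*r/(-1 + r) (D(r) = 2*r/(-1 + r) + 4 = 4 + 2*r/(-1 + r))
√(D(615) + √(208706 + x(20, 304))) = √(2*(-2 + 3*615)/(-1 + 615) + √(208706 + (41/3 + (⅓)*20))) = √(2*(-2 + 1845)/614 + √(208706 + (41/3 + 20/3))) = √(2*(1/614)*1843 + √(208706 + 61/3)) = √(1843/307 + √(626179/3)) = √(1843/307 + √1878537/3)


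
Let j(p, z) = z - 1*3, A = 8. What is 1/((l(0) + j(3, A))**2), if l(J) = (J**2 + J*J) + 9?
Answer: 1/196 ≈ 0.0051020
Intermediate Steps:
j(p, z) = -3 + z (j(p, z) = z - 3 = -3 + z)
l(J) = 9 + 2*J**2 (l(J) = (J**2 + J**2) + 9 = 2*J**2 + 9 = 9 + 2*J**2)
1/((l(0) + j(3, A))**2) = 1/(((9 + 2*0**2) + (-3 + 8))**2) = 1/(((9 + 2*0) + 5)**2) = 1/(((9 + 0) + 5)**2) = 1/((9 + 5)**2) = 1/(14**2) = 1/196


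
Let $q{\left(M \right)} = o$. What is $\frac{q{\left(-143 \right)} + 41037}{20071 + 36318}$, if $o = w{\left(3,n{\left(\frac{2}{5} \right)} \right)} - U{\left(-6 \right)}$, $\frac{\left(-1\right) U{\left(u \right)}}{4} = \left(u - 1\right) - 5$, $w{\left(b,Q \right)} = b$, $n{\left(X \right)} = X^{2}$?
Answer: $\frac{40992}{56389} \approx 0.72695$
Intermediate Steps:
$U{\left(u \right)} = 24 - 4 u$ ($U{\left(u \right)} = - 4 \left(\left(u - 1\right) - 5\right) = - 4 \left(\left(-1 + u\right) - 5\right) = - 4 \left(-6 + u\right) = 24 - 4 u$)
$o = -45$ ($o = 3 - \left(24 - -24\right) = 3 - \left(24 + 24\right) = 3 - 48 = -45$)
$q{\left(M \right)} = -45$
$\frac{q{\left(-143 \right)} + 41037}{20071 + 36318} = \frac{-45 + 41037}{20071 + 36318} = \frac{40992}{56389}$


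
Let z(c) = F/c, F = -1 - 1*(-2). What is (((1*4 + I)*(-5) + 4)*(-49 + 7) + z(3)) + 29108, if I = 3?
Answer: 91231/3 ≈ 30410.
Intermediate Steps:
F = 1 (F = -1 + 2 = 1)
z(c) = 1/c
(((1*4 + I)*(-5) + 4)*(-49 + 7) + z(3)) + 29108 = (((1*4 + 3)*(-5) + 4)*(-49 + 7) + 1/3) + 29108 = (((4 + 3)*(-5) + 4)*(-42) + 1/3) + 29108 = ((7*(-5) + 4)*(-42) + 1/3) + 29108 = ((-35 + 4)*(-42) + 1/3) + 29108 = (-31*(-42) + 1/3) + 29108 = (1302 + 1/3) + 29108 = 3907/3 + 29108 = 91231/3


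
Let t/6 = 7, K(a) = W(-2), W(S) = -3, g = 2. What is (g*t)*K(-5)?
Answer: -252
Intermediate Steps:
K(a) = -3
t = 42 (t = 6*7 = 42)
(g*t)*K(-5) = (2*42)*(-3) = 84*(-3) = -252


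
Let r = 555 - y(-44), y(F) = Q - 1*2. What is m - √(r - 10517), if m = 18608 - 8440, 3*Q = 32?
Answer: 10168 - 2*I*√22434/3 ≈ 10168.0 - 99.853*I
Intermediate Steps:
Q = 32/3 (Q = (⅓)*32 = 32/3 ≈ 10.667)
y(F) = 26/3 (y(F) = 32/3 - 1*2 = 32/3 - 2 = 26/3)
r = 1639/3 (r = 555 - 1*26/3 = 555 - 26/3 = 1639/3 ≈ 546.33)
m = 10168
m - √(r - 10517) = 10168 - √(1639/3 - 10517) = 10168 - √(-29912/3) = 10168 - 2*I*√22434/3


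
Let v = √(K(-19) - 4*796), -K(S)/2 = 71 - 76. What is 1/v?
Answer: -I*√6/138 ≈ -0.01775*I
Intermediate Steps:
K(S) = 10 (K(S) = -2*(71 - 76) = -2*(-5) = 10)
v = 23*I*√6 (v = √(10 - 4*796) = √(10 - 3184) = √(-3174) = 23*I*√6 ≈ 56.338*I)
1/v = 1/(23*I*√6) = -I*√6/138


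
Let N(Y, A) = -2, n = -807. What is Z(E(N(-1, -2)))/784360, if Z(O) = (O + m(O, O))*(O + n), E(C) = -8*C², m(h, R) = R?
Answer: 6712/98045 ≈ 0.068458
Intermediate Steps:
Z(O) = 2*O*(-807 + O) (Z(O) = (O + O)*(O - 807) = (2*O)*(-807 + O) = 2*O*(-807 + O))
Z(E(N(-1, -2)))/784360 = (2*(-8*(-2)²)*(-807 - 8*(-2)²))/784360 = (2*(-8*4)*(-807 - 8*4))*(1/784360) = (2*(-32)*(-807 - 32))*(1/784360) = (2*(-32)*(-839))*(1/784360) = 53696*(1/784360) = 6712/98045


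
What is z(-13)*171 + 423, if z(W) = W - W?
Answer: 423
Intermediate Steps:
z(W) = 0
z(-13)*171 + 423 = 0*171 + 423 = 0 + 423 = 423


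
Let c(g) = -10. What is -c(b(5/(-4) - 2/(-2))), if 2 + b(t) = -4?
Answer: 10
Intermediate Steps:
b(t) = -6 (b(t) = -2 - 4 = -6)
-c(b(5/(-4) - 2/(-2))) = -1*(-10) = 10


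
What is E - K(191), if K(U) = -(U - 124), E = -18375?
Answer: -18308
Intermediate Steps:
K(U) = 124 - U (K(U) = -(-124 + U) = 124 - U)
E - K(191) = -18375 - (124 - 1*191) = -18375 - (124 - 191) = -18375 - 1*(-67) = -18375 + 67 = -18308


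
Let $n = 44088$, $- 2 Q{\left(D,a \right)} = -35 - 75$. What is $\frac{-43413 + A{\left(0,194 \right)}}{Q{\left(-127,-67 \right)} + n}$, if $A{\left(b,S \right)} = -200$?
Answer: $- \frac{43613}{44143} \approx -0.98799$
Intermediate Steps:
$Q{\left(D,a \right)} = 55$ ($Q{\left(D,a \right)} = - \frac{-35 - 75}{2} = \left(- \frac{1}{2}\right) \left(-110\right) = 55$)
$\frac{-43413 + A{\left(0,194 \right)}}{Q{\left(-127,-67 \right)} + n} = \frac{-43413 - 200}{55 + 44088} = - \frac{43613}{44143}$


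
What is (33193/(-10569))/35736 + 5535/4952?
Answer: 130648170169/116896226148 ≈ 1.1176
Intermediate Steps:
(33193/(-10569))/35736 + 5535/4952 = (33193*(-1/10569))*(1/35736) + 5535*(1/4952) = -33193/10569*1/35736 + 5535/4952 = -33193/377693784 + 5535/4952 = 130648170169/116896226148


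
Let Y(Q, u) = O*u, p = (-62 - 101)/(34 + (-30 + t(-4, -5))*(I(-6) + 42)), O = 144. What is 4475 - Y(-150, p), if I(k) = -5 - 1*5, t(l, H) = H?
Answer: 806063/181 ≈ 4453.4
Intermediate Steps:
I(k) = -10 (I(k) = -5 - 5 = -10)
p = 163/1086 (p = (-62 - 101)/(34 + (-30 - 5)*(-10 + 42)) = -163/(34 - 35*32) = -163/(34 - 1120) = -163/(-1086) = -163*(-1/1086) = 163/1086 ≈ 0.15009)
Y(Q, u) = 144*u
4475 - Y(-150, p) = 4475 - 144*163/1086 = 4475 - 1*3912/181 = 4475 - 3912/181 = 806063/181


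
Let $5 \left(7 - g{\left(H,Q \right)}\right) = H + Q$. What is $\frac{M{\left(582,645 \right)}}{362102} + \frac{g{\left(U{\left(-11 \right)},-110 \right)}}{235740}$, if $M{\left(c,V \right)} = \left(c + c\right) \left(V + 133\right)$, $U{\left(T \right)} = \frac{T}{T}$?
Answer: $\frac{44478059712}{17783734475} \approx 2.5011$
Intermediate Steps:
$U{\left(T \right)} = 1$
$M{\left(c,V \right)} = 2 c \left(133 + V\right)$
$g{\left(H,Q \right)} = 7 - \frac{H}{5} - \frac{Q}{5}$ ($g{\left(H,Q \right)} = 7 - \frac{H + Q}{5} = 7 - \left(\frac{H}{5} + \frac{Q}{5}\right) = 7 - \frac{H}{5} - \frac{Q}{5}$)
$\frac{M{\left(582,645 \right)}}{362102} + \frac{g{\left(U{\left(-11 \right)},-110 \right)}}{235740} = \frac{2 \cdot 582 \left(133 + 645\right)}{362102} + \frac{7 - \frac{1}{5} - -22}{235740} = 2 \cdot 582 \cdot 778 \cdot \frac{1}{362102} + \left(7 - \frac{1}{5} + 22\right) \frac{1}{235740} = 905592 \cdot \frac{1}{362102} + \frac{144}{5} \cdot \frac{1}{235740} = \frac{452796}{181051} + \frac{12}{98225} = \frac{44478059712}{17783734475}$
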